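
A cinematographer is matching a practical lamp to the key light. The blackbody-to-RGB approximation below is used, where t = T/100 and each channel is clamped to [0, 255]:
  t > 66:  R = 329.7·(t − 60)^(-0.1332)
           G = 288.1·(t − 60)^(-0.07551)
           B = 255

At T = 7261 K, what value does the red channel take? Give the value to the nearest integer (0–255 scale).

235

t = 7261/100 = 72.61; the t > 66 branch applies.
R = 329.7·(72.61 − 60)^(-0.1332) = 329.7·12.61^(-0.1332) = 329.7·0.71348 = 235.236.
Rounded: 235.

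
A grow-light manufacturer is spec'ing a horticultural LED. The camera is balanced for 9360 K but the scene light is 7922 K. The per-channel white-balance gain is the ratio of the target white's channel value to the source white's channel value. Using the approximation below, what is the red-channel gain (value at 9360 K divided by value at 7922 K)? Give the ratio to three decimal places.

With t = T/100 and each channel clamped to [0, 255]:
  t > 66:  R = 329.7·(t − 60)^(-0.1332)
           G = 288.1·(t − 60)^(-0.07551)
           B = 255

0.928

At 7922 K (t = 79.22):
  R = 329.7·(79.22 − 60)^(-0.1332) = 329.7·19.22^(-0.1332) = 329.7·0.67453 = 222.394.
At 9360 K (t = 93.6):
  R = 329.7·(93.6 − 60)^(-0.1332) = 329.7·33.6^(-0.1332) = 329.7·0.62617 = 206.448.
Gain = 206.448 / 222.394 = 0.9283 → 0.928.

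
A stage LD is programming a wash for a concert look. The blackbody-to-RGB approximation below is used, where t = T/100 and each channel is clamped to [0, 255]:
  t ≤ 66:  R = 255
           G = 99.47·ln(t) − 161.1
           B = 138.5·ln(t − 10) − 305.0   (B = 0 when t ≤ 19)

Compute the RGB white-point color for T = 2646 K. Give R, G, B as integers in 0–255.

R=255, G=165, B=83

t = 2646/100 = 26.46; the t ≤ 66 branch applies.
R = 255 by definition for t ≤ 66.
G = 99.47·ln 26.46 − 161.1 = 99.47·3.2756 − 161.1 = 164.727.
B = 138.5·ln(26.46 − 10) − 305.0 = 138.5·ln 16.46 − 305.0 = 138.5·2.8009 − 305.0 = 82.929.
Rounded: (255, 165, 83).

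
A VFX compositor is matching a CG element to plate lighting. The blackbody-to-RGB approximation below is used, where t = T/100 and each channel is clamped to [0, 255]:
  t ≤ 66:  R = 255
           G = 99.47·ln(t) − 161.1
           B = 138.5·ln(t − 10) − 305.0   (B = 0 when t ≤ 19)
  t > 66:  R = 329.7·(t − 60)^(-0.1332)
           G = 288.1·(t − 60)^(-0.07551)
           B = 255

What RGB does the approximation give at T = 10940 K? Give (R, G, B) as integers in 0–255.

(196, 215, 255)

t = 10940/100 = 109.4; the t > 66 branch applies.
R = 329.7·(109.4 − 60)^(-0.1332) = 329.7·49.4^(-0.1332) = 329.7·0.59483 = 196.117.
G = 288.1·(109.4 − 60)^(-0.07551) = 288.1·49.4^(-0.07551) = 288.1·0.74491 = 214.610.
B = 255 by definition for t > 66.
Rounded: (196, 215, 255).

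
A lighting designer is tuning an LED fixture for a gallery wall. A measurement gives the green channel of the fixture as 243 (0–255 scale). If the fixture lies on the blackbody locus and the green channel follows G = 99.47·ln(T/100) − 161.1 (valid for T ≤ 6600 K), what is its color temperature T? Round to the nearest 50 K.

ln t = (243 + 161.1) / 99.47 = 4.0625.
t = e^4.0625 = 58.121.
T = 100·t = 5812 K → 5800 K to the nearest 50 K.

5800 K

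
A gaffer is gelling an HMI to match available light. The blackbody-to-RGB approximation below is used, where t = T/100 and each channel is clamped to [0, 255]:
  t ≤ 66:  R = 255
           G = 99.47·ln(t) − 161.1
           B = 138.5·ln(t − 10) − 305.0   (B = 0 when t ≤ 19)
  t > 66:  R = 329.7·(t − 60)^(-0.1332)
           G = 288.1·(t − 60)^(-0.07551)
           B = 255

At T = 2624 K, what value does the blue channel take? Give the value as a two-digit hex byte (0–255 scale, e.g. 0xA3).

t = 2624/100 = 26.24; the t ≤ 66 branch applies.
B = 138.5·ln(26.24 − 10) − 305.0 = 138.5·ln 16.24 − 305.0 = 138.5·2.7875 − 305.0 = 81.066.
Rounded: 81; in hex, 0x51.

0x51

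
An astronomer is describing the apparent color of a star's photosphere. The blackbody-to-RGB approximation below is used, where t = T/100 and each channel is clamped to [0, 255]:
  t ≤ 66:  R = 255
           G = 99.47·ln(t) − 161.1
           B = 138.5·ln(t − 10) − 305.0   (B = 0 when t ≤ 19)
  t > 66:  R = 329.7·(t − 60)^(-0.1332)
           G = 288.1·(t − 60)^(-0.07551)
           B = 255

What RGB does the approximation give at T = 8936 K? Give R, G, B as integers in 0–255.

t = 8936/100 = 89.36; the t > 66 branch applies.
R = 329.7·(89.36 − 60)^(-0.1332) = 329.7·29.36^(-0.1332) = 329.7·0.63752 = 210.191.
G = 288.1·(89.36 − 60)^(-0.07551) = 288.1·29.36^(-0.07551) = 288.1·0.77476 = 223.210.
B = 255 by definition for t > 66.
Rounded: (210, 223, 255).

R=210, G=223, B=255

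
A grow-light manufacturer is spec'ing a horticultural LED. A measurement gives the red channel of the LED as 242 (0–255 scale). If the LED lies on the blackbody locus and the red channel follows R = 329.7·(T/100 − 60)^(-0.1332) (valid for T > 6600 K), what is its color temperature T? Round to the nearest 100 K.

(t − 60)^(-0.1332) = 242/329.7 = 0.73400.
t − 60 = 0.73400^(1/-0.1332) = 0.73400^(-7.508) = 10.193, so t = 70.193.
T = 100·t = 7019 K → 7000 K to the nearest 100 K.

7000 K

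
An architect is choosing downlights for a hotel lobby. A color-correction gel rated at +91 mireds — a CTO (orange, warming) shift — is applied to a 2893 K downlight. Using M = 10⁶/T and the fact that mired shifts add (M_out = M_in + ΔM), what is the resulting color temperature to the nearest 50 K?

M_in = 10⁶/2893 = 345.66 mireds.
M_out = 345.66 + (+91) = 436.66 mireds.
T_out = 10⁶/436.66 = 2290.1 K → 2300 K.

2300 K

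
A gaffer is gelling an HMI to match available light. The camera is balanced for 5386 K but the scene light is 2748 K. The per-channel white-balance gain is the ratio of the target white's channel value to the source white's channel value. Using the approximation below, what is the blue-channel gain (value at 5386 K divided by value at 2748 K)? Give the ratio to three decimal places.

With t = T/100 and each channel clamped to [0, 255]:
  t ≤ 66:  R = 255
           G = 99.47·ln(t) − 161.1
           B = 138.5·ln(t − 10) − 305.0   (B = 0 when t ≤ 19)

At 2748 K (t = 27.48):
  B = 138.5·ln(27.48 − 10) − 305.0 = 138.5·ln 17.48 − 305.0 = 138.5·2.8611 − 305.0 = 91.256.
At 5386 K (t = 53.86):
  B = 138.5·ln(53.86 − 10) − 305.0 = 138.5·ln 43.86 − 305.0 = 138.5·3.7810 − 305.0 = 218.669.
Gain = 218.669 / 91.256 = 2.3962 → 2.396.

2.396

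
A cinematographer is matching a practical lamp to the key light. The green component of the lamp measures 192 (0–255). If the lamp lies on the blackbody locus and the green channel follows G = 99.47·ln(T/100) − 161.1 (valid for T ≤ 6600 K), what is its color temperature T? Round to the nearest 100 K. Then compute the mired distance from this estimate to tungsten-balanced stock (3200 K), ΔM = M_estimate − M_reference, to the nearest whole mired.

-27 mireds

ln t = (192 + 161.1) / 99.47 = 3.5498.
t = e^3.5498 = 34.807.
T = 100·t = 3481 K → 3500 K to the nearest 100 K.
M_estimate = 10⁶/3500 = 285.71; M_reference = 10⁶/3200 = 312.50.
ΔM = 285.71 − 312.50 = -26.79 → -27 mireds.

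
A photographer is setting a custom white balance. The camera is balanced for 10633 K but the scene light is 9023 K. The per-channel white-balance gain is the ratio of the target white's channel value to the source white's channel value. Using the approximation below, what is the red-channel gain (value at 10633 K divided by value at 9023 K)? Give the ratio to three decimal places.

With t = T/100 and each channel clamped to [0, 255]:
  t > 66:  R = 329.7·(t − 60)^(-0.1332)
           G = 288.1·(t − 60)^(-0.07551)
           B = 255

0.945

At 9023 K (t = 90.23):
  R = 329.7·(90.23 − 60)^(-0.1332) = 329.7·30.23^(-0.1332) = 329.7·0.63505 = 209.375.
At 10633 K (t = 106.33):
  R = 329.7·(106.33 − 60)^(-0.1332) = 329.7·46.33^(-0.1332) = 329.7·0.59994 = 197.800.
Gain = 197.800 / 209.375 = 0.9447 → 0.945.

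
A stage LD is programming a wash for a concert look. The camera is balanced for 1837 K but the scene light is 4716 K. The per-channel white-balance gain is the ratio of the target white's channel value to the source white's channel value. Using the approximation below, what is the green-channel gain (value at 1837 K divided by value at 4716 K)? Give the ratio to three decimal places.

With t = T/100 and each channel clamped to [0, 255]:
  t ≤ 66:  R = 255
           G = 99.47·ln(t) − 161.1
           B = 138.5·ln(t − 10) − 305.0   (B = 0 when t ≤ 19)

At 4716 K (t = 47.16):
  G = 99.47·ln 47.16 − 161.1 = 99.47·3.8535 − 161.1 = 222.212.
At 1837 K (t = 18.37):
  G = 99.47·ln 18.37 − 161.1 = 99.47·2.9107 − 161.1 = 128.429.
Gain = 128.429 / 222.212 = 0.5780 → 0.578.

0.578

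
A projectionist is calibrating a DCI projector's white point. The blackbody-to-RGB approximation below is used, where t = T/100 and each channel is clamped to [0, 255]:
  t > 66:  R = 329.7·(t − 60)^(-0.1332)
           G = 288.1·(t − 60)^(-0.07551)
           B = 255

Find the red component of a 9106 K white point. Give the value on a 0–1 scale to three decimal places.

t = 9106/100 = 91.06; the t > 66 branch applies.
R = 329.7·(91.06 − 60)^(-0.1332) = 329.7·31.06^(-0.1332) = 329.7·0.63276 = 208.621.
On a 0–1 scale: 208.621/255 = 0.8181 → 0.818.

0.818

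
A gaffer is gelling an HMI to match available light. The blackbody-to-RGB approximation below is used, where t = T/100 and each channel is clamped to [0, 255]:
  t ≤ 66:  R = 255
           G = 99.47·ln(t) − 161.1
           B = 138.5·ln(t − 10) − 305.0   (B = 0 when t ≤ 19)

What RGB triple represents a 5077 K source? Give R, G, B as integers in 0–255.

R=255, G=230, B=209

t = 5077/100 = 50.77; the t ≤ 66 branch applies.
R = 255 by definition for t ≤ 66.
G = 99.47·ln 50.77 − 161.1 = 99.47·3.9273 − 161.1 = 229.549.
B = 138.5·ln(50.77 − 10) − 305.0 = 138.5·ln 40.77 − 305.0 = 138.5·3.7079 − 305.0 = 208.551.
Rounded: (255, 230, 209).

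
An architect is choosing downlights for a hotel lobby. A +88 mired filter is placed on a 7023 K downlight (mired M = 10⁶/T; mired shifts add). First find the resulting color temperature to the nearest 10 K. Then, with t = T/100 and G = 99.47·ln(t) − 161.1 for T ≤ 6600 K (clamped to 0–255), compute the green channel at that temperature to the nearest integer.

M_in = 10⁶/7023 = 142.39; M_out = 142.39 + (+88) = 230.39.
T_out = 10⁶/230.39 = 4340.5 K → 4340 K; t = 43.4.
G = 99.47·ln 43.4 − 161.1 = 99.47·3.7705 − 161.1 = 213.948.
Rounded: 214.

214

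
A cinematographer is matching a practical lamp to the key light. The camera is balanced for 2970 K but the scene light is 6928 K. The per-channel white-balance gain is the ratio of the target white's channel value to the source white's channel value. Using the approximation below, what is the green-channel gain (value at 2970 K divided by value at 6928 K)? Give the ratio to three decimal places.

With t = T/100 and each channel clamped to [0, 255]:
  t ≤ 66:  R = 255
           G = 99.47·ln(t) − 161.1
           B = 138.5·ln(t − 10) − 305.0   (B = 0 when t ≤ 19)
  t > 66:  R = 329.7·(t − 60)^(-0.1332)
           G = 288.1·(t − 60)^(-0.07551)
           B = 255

0.724

At 6928 K (t = 69.28):
  G = 288.1·(69.28 − 60)^(-0.07551) = 288.1·9.28^(-0.07551) = 288.1·0.84516 = 243.491.
At 2970 K (t = 29.7):
  G = 99.47·ln 29.7 − 161.1 = 99.47·3.3911 − 161.1 = 176.217.
Gain = 176.217 / 243.491 = 0.7237 → 0.724.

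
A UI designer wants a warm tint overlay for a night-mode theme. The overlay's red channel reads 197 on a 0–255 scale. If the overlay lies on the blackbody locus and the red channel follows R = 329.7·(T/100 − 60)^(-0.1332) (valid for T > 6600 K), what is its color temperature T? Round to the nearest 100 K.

(t − 60)^(-0.1332) = 197/329.7 = 0.59751.
t − 60 = 0.59751^(1/-0.1332) = 0.59751^(-7.508) = 47.761, so t = 107.761.
T = 100·t = 10776 K → 10800 K to the nearest 100 K.

10800 K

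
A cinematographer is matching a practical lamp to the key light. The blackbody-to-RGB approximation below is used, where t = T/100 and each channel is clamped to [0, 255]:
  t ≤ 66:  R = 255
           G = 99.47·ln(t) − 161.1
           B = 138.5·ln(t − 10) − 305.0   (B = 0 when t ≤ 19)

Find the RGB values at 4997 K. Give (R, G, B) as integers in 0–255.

t = 4997/100 = 49.97; the t ≤ 66 branch applies.
R = 255 by definition for t ≤ 66.
G = 99.47·ln 49.97 − 161.1 = 99.47·3.9114 − 161.1 = 227.969.
B = 138.5·ln(49.97 − 10) − 305.0 = 138.5·ln 39.97 − 305.0 = 138.5·3.6881 − 305.0 = 205.806.
Rounded: (255, 228, 206).

(255, 228, 206)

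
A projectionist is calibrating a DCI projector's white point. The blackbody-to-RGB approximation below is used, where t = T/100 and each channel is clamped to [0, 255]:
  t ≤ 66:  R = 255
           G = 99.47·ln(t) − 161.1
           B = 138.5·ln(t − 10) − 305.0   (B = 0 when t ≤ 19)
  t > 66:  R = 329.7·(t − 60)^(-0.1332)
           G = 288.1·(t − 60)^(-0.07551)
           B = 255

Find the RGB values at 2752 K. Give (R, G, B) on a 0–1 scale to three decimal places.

(1.000, 0.661, 0.359)

t = 2752/100 = 27.52; the t ≤ 66 branch applies.
R = 255 by definition for t ≤ 66.
G = 99.47·ln 27.52 − 161.1 = 99.47·3.3149 − 161.1 = 168.634.
B = 138.5·ln(27.52 − 10) − 305.0 = 138.5·ln 17.52 − 305.0 = 138.5·2.8633 − 305.0 = 91.573.
Dividing each by 255: (1.0000, 0.6613, 0.3591) → (1.000, 0.661, 0.359).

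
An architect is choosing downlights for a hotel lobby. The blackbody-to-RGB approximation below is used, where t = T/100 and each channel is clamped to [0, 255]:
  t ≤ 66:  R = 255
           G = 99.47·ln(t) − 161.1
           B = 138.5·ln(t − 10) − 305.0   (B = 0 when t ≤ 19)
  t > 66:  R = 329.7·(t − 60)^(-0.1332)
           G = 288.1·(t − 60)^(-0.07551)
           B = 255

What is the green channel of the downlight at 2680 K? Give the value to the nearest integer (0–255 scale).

166

t = 2680/100 = 26.8; the t ≤ 66 branch applies.
G = 99.47·ln 26.8 − 161.1 = 99.47·3.2884 − 161.1 = 165.997.
Rounded: 166.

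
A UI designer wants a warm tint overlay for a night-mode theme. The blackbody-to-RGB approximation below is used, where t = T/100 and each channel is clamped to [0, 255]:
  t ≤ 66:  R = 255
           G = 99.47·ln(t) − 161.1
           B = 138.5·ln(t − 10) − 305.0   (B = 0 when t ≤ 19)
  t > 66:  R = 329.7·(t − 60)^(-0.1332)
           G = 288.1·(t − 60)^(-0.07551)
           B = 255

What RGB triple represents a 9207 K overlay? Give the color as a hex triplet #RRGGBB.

t = 9207/100 = 92.07; the t > 66 branch applies.
R = 329.7·(92.07 − 60)^(-0.1332) = 329.7·32.07^(-0.1332) = 329.7·0.63007 = 207.734.
G = 288.1·(92.07 − 60)^(-0.07551) = 288.1·32.07^(-0.07551) = 288.1·0.76962 = 221.727.
B = 255 by definition for t > 66.
Rounded: (208, 222, 255).
In hex: #D0DEFF.

#D0DEFF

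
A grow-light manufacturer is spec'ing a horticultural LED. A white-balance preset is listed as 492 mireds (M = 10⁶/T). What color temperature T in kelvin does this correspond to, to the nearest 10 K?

2030 K

T = 10⁶ / 492 = 2032.52 K → 2030 K.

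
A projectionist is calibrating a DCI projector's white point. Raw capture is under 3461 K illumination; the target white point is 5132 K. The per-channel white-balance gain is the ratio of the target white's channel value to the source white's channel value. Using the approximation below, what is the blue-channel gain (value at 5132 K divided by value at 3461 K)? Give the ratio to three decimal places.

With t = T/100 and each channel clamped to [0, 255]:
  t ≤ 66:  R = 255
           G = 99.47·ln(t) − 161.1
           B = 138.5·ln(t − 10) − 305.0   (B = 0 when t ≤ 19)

At 3461 K (t = 34.61):
  B = 138.5·ln(34.61 − 10) − 305.0 = 138.5·ln 24.61 − 305.0 = 138.5·3.2032 − 305.0 = 138.637.
At 5132 K (t = 51.32):
  B = 138.5·ln(51.32 − 10) − 305.0 = 138.5·ln 41.32 − 305.0 = 138.5·3.7213 − 305.0 = 210.407.
Gain = 210.407 / 138.637 = 1.5177 → 1.518.

1.518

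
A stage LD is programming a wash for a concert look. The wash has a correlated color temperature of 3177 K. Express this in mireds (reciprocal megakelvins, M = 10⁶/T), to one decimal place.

M = 10⁶ / 3177 = 314.762 → 314.8 mireds.

314.8 mireds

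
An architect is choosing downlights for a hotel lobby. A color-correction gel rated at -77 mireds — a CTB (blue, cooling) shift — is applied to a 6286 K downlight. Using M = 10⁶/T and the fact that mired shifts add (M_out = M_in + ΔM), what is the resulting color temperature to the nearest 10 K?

M_in = 10⁶/6286 = 159.08 mireds.
M_out = 159.08 + (-77) = 82.08 mireds.
T_out = 10⁶/82.08 = 12182.7 K → 12180 K.

12180 K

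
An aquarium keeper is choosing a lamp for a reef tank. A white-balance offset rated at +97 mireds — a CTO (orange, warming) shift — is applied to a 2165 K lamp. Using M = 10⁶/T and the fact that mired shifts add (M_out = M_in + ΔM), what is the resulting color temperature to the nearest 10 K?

M_in = 10⁶/2165 = 461.89 mireds.
M_out = 461.89 + (+97) = 558.89 mireds.
T_out = 10⁶/558.89 = 1789.2 K → 1790 K.

1790 K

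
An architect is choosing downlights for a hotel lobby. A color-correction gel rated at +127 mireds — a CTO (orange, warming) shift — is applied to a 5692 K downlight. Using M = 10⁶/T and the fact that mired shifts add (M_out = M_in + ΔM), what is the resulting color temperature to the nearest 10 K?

3300 K

M_in = 10⁶/5692 = 175.69 mireds.
M_out = 175.69 + (+127) = 302.69 mireds.
T_out = 10⁶/302.69 = 3303.8 K → 3300 K.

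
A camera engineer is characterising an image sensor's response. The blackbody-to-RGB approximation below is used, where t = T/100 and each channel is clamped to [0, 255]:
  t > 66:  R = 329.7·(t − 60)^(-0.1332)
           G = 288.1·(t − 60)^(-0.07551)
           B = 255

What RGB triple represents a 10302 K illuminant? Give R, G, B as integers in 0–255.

R=200, G=217, B=255

t = 10302/100 = 103.02; the t > 66 branch applies.
R = 329.7·(103.02 − 60)^(-0.1332) = 329.7·43.02^(-0.1332) = 329.7·0.60589 = 199.763.
G = 288.1·(103.02 − 60)^(-0.07551) = 288.1·43.02^(-0.07551) = 288.1·0.75273 = 216.863.
B = 255 by definition for t > 66.
Rounded: (200, 217, 255).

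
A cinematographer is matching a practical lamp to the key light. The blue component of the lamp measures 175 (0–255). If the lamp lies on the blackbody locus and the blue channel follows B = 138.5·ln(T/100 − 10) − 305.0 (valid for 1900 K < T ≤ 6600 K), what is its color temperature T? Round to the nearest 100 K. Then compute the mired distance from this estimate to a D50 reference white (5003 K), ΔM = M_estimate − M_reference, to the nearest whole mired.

+38 mireds

ln(t − 10) = (175 + 305.0) / 138.5 = 3.4657.
t − 10 = e^3.4657 = 31.999, so t = 41.999.
T = 100·t = 4200 K → 4200 K to the nearest 100 K.
M_estimate = 10⁶/4200 = 238.10; M_reference = 10⁶/5003 = 199.88.
ΔM = 238.10 − 199.88 = 38.22 → +38 mireds.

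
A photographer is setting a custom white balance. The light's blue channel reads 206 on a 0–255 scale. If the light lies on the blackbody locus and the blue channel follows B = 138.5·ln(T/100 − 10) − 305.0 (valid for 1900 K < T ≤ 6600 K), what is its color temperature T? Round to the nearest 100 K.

5000 K

ln(t − 10) = (206 + 305.0) / 138.5 = 3.6895.
t − 10 = e^3.6895 = 40.026, so t = 50.026.
T = 100·t = 5003 K → 5000 K to the nearest 100 K.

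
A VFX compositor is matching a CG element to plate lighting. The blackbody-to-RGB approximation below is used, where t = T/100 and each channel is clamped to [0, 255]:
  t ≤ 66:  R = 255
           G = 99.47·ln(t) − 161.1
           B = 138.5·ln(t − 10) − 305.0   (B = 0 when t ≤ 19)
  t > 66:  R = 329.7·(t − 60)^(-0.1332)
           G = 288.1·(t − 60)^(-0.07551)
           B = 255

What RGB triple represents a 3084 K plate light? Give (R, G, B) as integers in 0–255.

t = 3084/100 = 30.84; the t ≤ 66 branch applies.
R = 255 by definition for t ≤ 66.
G = 99.47·ln 30.84 − 161.1 = 99.47·3.4288 − 161.1 = 179.964.
B = 138.5·ln(30.84 − 10) − 305.0 = 138.5·ln 20.84 − 305.0 = 138.5·3.0369 − 305.0 = 115.607.
Rounded: (255, 180, 116).

(255, 180, 116)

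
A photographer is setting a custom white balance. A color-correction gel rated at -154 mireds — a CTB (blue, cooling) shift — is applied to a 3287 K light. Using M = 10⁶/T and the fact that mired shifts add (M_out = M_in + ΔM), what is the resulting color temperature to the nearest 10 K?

M_in = 10⁶/3287 = 304.23 mireds.
M_out = 304.23 + (-154) = 150.23 mireds.
T_out = 10⁶/150.23 = 6656.5 K → 6660 K.

6660 K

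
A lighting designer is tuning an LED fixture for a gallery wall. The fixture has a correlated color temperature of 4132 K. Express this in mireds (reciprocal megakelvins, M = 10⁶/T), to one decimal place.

M = 10⁶ / 4132 = 242.014 → 242.0 mireds.

242.0 mireds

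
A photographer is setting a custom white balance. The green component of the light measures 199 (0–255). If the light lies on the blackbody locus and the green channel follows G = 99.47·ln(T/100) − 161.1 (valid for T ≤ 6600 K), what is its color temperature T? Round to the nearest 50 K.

ln t = (199 + 161.1) / 99.47 = 3.6202.
t = e^3.6202 = 37.345.
T = 100·t = 3734 K → 3750 K to the nearest 50 K.

3750 K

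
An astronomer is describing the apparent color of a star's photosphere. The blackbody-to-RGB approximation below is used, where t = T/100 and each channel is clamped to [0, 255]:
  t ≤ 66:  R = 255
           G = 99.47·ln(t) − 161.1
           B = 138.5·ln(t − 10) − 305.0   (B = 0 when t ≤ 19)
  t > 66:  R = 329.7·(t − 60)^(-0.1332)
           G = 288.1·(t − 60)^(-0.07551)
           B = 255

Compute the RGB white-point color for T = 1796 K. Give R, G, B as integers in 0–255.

t = 1796/100 = 17.96; the t ≤ 66 branch applies.
R = 255 by definition for t ≤ 66.
G = 99.47·ln 17.96 − 161.1 = 99.47·2.8881 − 161.1 = 126.184.
t = 17.96 ≤ 19, so B = 0.
Rounded: (255, 126, 0).

R=255, G=126, B=0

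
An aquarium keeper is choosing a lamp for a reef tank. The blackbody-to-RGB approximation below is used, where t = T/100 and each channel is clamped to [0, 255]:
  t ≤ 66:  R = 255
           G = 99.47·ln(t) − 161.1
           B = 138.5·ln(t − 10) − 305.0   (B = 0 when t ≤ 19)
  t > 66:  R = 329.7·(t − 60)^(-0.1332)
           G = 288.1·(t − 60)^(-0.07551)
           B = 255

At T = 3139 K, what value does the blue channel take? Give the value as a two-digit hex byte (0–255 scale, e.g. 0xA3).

0x77

t = 3139/100 = 31.39; the t ≤ 66 branch applies.
B = 138.5·ln(31.39 − 10) − 305.0 = 138.5·ln 21.39 − 305.0 = 138.5·3.0629 − 305.0 = 119.215.
Rounded: 119; in hex, 0x77.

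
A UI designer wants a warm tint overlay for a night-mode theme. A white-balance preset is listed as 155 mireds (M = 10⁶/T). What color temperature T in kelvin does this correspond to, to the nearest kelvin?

T = 10⁶ / 155 = 6451.61 K → 6452 K.

6452 K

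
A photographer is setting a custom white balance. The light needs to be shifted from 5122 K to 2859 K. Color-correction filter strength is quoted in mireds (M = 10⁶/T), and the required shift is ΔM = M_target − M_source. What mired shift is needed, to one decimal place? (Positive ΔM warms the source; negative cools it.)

M_source = 10⁶/5122 = 195.236; M_target = 10⁶/2859 = 349.773.
ΔM = 349.773 − 195.236 = 154.536 → +154.5 mireds, a warming shift.

+154.5 mireds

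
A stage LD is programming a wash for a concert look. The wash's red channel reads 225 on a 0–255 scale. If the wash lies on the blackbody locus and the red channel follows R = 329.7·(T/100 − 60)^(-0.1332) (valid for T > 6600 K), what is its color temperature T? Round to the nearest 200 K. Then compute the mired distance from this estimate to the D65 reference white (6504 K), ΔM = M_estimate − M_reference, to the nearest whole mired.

-26 mireds

(t − 60)^(-0.1332) = 225/329.7 = 0.68244.
t − 60 = 0.68244^(1/-0.1332) = 0.68244^(-7.508) = 17.610, so t = 77.610.
T = 100·t = 7761 K → 7800 K to the nearest 200 K.
M_estimate = 10⁶/7800 = 128.21; M_reference = 10⁶/6504 = 153.75.
ΔM = 128.21 − 153.75 = -25.55 → -26 mireds.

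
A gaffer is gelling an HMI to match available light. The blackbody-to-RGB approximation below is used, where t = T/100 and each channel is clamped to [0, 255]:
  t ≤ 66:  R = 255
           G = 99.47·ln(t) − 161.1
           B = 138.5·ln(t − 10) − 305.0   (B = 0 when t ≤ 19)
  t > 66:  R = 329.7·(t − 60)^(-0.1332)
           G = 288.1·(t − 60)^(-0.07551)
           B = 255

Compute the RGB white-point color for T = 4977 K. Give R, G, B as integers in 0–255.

R=255, G=228, B=205

t = 4977/100 = 49.77; the t ≤ 66 branch applies.
R = 255 by definition for t ≤ 66.
G = 99.47·ln 49.77 − 161.1 = 99.47·3.9074 − 161.1 = 227.570.
B = 138.5·ln(49.77 − 10) − 305.0 = 138.5·ln 39.77 − 305.0 = 138.5·3.6831 − 305.0 = 205.111.
Rounded: (255, 228, 205).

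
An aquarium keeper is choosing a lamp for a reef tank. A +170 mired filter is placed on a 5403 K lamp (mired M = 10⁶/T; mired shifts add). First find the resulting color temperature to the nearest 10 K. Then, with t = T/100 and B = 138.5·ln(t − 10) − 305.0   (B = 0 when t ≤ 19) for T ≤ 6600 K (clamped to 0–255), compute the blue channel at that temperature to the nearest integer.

97

M_in = 10⁶/5403 = 185.08; M_out = 185.08 + (+170) = 355.08.
T_out = 10⁶/355.08 = 2816.2 K → 2820 K; t = 28.2.
B = 138.5·ln(28.2 − 10) − 305.0 = 138.5·ln 18.2 − 305.0 = 138.5·2.9014 − 305.0 = 96.847.
Rounded: 97.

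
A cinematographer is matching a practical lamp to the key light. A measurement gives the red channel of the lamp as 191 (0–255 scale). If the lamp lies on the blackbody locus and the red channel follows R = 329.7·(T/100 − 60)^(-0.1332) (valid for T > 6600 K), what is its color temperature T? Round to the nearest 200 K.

(t − 60)^(-0.1332) = 191/329.7 = 0.57931.
t − 60 = 0.57931^(1/-0.1332) = 0.57931^(-7.508) = 60.245, so t = 120.245.
T = 100·t = 12025 K → 12000 K to the nearest 200 K.

12000 K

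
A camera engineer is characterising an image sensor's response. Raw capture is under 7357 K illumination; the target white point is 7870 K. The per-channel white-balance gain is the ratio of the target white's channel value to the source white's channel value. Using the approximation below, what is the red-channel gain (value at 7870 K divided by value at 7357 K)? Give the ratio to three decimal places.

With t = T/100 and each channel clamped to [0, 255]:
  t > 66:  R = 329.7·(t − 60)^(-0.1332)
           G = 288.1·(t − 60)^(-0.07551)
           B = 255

At 7357 K (t = 73.57):
  R = 329.7·(73.57 − 60)^(-0.1332) = 329.7·13.57^(-0.1332) = 329.7·0.70655 = 232.948.
At 7870 K (t = 78.7):
  R = 329.7·(78.7 − 60)^(-0.1332) = 329.7·18.7^(-0.1332) = 329.7·0.67700 = 223.208.
Gain = 223.208 / 232.948 = 0.9582 → 0.958.

0.958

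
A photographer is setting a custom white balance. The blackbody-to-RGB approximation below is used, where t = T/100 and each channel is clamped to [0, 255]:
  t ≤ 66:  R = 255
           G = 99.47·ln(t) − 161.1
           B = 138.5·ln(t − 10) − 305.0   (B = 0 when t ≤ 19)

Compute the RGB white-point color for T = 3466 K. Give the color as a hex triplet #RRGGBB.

#FFC08B

t = 3466/100 = 34.66; the t ≤ 66 branch applies.
R = 255 by definition for t ≤ 66.
G = 99.47·ln 34.66 − 161.1 = 99.47·3.5456 − 161.1 = 191.579.
B = 138.5·ln(34.66 − 10) − 305.0 = 138.5·ln 24.66 − 305.0 = 138.5·3.2052 − 305.0 = 138.918.
Rounded: (255, 192, 139).
In hex: #FFC08B.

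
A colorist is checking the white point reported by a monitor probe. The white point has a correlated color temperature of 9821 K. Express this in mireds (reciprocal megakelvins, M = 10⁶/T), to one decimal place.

101.8 mireds

M = 10⁶ / 9821 = 101.823 → 101.8 mireds.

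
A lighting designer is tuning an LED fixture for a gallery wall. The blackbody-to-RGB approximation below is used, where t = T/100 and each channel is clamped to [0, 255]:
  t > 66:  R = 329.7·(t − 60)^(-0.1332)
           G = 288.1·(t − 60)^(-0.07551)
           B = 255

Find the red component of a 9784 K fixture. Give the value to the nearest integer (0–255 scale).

203

t = 9784/100 = 97.84; the t > 66 branch applies.
R = 329.7·(97.84 − 60)^(-0.1332) = 329.7·37.84^(-0.1332) = 329.7·0.61634 = 203.206.
Rounded: 203.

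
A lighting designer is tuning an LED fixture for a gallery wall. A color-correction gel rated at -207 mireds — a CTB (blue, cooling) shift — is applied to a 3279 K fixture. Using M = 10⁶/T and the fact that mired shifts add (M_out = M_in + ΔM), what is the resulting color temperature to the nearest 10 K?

10210 K

M_in = 10⁶/3279 = 304.97 mireds.
M_out = 304.97 + (-207) = 97.97 mireds.
T_out = 10⁶/97.97 = 10207.1 K → 10210 K.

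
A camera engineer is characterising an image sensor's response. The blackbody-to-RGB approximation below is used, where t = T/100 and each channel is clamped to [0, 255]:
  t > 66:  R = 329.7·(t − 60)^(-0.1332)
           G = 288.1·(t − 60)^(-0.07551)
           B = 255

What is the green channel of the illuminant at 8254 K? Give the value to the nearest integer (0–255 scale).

t = 8254/100 = 82.54; the t > 66 branch applies.
G = 288.1·(82.54 − 60)^(-0.07551) = 288.1·22.54^(-0.07551) = 288.1·0.79038 = 227.710.
Rounded: 228.

228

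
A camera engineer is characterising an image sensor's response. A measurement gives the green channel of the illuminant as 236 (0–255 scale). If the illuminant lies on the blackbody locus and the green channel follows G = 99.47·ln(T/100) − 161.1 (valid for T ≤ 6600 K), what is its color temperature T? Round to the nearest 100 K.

5400 K

ln t = (236 + 161.1) / 99.47 = 3.9922.
t = e^3.9922 = 54.172.
T = 100·t = 5417 K → 5400 K to the nearest 100 K.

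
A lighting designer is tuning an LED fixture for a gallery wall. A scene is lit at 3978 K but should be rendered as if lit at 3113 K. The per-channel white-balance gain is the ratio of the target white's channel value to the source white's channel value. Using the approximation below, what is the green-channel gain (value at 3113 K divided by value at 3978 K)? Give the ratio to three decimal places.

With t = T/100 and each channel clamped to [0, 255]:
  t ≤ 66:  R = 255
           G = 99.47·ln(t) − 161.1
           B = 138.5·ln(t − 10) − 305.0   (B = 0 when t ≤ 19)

0.881

At 3978 K (t = 39.78):
  G = 99.47·ln 39.78 − 161.1 = 99.47·3.6834 − 161.1 = 205.284.
At 3113 K (t = 31.13):
  G = 99.47·ln 31.13 − 161.1 = 99.47·3.4382 − 161.1 = 180.895.
Gain = 180.895 / 205.284 = 0.8812 → 0.881.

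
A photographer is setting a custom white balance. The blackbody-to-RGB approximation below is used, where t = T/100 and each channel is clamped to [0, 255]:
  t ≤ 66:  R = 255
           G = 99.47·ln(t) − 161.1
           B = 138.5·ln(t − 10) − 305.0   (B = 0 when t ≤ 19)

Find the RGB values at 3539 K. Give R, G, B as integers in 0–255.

R=255, G=194, B=143

t = 3539/100 = 35.39; the t ≤ 66 branch applies.
R = 255 by definition for t ≤ 66.
G = 99.47·ln 35.39 − 161.1 = 99.47·3.5664 − 161.1 = 193.653.
B = 138.5·ln(35.39 − 10) − 305.0 = 138.5·ln 25.39 − 305.0 = 138.5·3.2344 − 305.0 = 142.958.
Rounded: (255, 194, 143).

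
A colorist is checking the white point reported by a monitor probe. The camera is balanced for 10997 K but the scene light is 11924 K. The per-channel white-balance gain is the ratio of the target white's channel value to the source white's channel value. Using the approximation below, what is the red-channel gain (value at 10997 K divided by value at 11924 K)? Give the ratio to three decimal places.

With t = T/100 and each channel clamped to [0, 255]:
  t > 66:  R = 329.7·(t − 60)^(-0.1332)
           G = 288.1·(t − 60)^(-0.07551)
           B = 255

1.023

At 11924 K (t = 119.24):
  R = 329.7·(119.24 − 60)^(-0.1332) = 329.7·59.24^(-0.1332) = 329.7·0.58061 = 191.429.
At 10997 K (t = 109.97):
  R = 329.7·(109.97 − 60)^(-0.1332) = 329.7·49.97^(-0.1332) = 329.7·0.59393 = 195.817.
Gain = 195.817 / 191.429 = 1.0229 → 1.023.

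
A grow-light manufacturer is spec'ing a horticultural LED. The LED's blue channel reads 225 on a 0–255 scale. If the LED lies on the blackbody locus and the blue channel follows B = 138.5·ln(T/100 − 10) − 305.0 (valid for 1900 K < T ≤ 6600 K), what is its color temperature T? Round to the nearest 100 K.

5600 K

ln(t − 10) = (225 + 305.0) / 138.5 = 3.8267.
t − 10 = e^3.8267 = 45.911, so t = 55.911.
T = 100·t = 5591 K → 5600 K to the nearest 100 K.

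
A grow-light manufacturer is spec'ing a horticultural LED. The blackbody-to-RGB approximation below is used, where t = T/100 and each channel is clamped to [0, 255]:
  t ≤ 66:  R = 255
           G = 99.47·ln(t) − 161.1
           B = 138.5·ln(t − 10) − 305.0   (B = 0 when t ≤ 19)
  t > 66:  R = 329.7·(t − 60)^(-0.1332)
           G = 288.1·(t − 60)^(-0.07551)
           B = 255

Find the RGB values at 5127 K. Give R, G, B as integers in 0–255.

t = 5127/100 = 51.27; the t ≤ 66 branch applies.
R = 255 by definition for t ≤ 66.
G = 99.47·ln 51.27 − 161.1 = 99.47·3.9371 − 161.1 = 230.524.
B = 138.5·ln(51.27 − 10) − 305.0 = 138.5·ln 41.27 − 305.0 = 138.5·3.7201 − 305.0 = 210.239.
Rounded: (255, 231, 210).

R=255, G=231, B=210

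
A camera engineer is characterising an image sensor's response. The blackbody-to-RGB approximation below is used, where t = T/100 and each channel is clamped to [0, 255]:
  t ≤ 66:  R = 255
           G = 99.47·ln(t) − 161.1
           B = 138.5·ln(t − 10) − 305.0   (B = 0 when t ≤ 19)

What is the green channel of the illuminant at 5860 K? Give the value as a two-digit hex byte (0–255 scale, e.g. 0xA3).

0xF4

t = 5860/100 = 58.6; the t ≤ 66 branch applies.
G = 99.47·ln 58.6 − 161.1 = 99.47·4.0707 − 161.1 = 243.816.
Rounded: 244; in hex, 0xF4.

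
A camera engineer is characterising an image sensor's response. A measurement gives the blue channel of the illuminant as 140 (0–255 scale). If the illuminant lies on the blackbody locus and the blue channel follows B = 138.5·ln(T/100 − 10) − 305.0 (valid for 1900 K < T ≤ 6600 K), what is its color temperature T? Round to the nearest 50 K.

ln(t − 10) = (140 + 305.0) / 138.5 = 3.2130.
t − 10 = e^3.2130 = 24.853, so t = 34.853.
T = 100·t = 3485 K → 3500 K to the nearest 50 K.

3500 K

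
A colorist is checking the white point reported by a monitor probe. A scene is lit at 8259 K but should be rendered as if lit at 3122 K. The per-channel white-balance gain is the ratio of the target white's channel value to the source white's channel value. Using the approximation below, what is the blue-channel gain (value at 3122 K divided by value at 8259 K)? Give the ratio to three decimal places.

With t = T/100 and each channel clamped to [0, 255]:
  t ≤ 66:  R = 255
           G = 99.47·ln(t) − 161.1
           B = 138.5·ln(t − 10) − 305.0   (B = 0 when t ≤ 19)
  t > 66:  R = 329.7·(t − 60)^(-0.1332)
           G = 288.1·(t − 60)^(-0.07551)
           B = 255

0.463

At 8259 K (t = 82.59):
  B = 255 by definition for t > 66.
At 3122 K (t = 31.22):
  B = 138.5·ln(31.22 − 10) − 305.0 = 138.5·ln 21.22 − 305.0 = 138.5·3.0549 − 305.0 = 118.110.
Gain = 118.110 / 255.000 = 0.4632 → 0.463.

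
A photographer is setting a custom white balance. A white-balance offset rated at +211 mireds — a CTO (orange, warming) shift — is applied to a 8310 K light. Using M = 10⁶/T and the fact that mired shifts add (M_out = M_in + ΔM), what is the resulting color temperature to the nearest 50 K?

3000 K

M_in = 10⁶/8310 = 120.34 mireds.
M_out = 120.34 + (+211) = 331.34 mireds.
T_out = 10⁶/331.34 = 3018.1 K → 3000 K.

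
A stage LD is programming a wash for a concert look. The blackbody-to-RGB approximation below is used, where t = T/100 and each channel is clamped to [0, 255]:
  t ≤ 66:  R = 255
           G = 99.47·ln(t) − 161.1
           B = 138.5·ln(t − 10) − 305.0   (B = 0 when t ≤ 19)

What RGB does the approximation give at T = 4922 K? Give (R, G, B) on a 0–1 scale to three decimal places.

(1.000, 0.888, 0.797)

t = 4922/100 = 49.22; the t ≤ 66 branch applies.
R = 255 by definition for t ≤ 66.
G = 99.47·ln 49.22 − 161.1 = 99.47·3.8963 − 161.1 = 226.465.
B = 138.5·ln(49.22 − 10) − 305.0 = 138.5·ln 39.22 − 305.0 = 138.5·3.6692 − 305.0 = 203.182.
Dividing each by 255: (1.0000, 0.8881, 0.7968) → (1.000, 0.888, 0.797).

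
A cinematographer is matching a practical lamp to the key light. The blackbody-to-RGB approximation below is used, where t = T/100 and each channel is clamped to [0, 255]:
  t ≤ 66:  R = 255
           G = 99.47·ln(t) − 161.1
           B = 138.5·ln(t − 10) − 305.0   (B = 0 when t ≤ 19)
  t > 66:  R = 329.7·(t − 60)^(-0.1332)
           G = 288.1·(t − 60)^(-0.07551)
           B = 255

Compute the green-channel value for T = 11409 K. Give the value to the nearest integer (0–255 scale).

213

t = 11409/100 = 114.09; the t > 66 branch applies.
G = 288.1·(114.09 − 60)^(-0.07551) = 288.1·54.09^(-0.07551) = 288.1·0.73983 = 213.145.
Rounded: 213.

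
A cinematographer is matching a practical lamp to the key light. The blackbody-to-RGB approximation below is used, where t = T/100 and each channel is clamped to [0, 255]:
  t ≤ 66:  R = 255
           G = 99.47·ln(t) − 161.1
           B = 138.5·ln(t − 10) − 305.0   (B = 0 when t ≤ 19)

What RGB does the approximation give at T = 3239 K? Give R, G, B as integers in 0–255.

t = 3239/100 = 32.39; the t ≤ 66 branch applies.
R = 255 by definition for t ≤ 66.
G = 99.47·ln 32.39 − 161.1 = 99.47·3.4778 − 161.1 = 184.842.
B = 138.5·ln(32.39 − 10) − 305.0 = 138.5·ln 22.39 − 305.0 = 138.5·3.1086 − 305.0 = 125.543.
Rounded: (255, 185, 126).

R=255, G=185, B=126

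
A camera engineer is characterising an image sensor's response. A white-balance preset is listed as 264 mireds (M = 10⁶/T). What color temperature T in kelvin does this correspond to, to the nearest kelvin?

T = 10⁶ / 264 = 3787.88 K → 3788 K.

3788 K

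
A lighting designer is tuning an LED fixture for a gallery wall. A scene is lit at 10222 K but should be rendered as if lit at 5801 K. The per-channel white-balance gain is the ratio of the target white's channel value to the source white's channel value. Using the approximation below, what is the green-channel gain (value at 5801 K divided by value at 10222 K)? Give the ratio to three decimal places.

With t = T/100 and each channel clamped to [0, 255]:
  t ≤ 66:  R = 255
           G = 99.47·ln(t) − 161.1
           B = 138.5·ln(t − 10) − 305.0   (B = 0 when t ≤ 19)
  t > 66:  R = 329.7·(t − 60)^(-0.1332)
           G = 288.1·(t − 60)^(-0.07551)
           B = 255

1.118

At 10222 K (t = 102.22):
  G = 288.1·(102.22 − 60)^(-0.07551) = 288.1·42.22^(-0.07551) = 288.1·0.75380 = 217.170.
At 5801 K (t = 58.01):
  G = 99.47·ln 58.01 − 161.1 = 99.47·4.0606 − 161.1 = 242.809.
Gain = 242.809 / 217.170 = 1.1181 → 1.118.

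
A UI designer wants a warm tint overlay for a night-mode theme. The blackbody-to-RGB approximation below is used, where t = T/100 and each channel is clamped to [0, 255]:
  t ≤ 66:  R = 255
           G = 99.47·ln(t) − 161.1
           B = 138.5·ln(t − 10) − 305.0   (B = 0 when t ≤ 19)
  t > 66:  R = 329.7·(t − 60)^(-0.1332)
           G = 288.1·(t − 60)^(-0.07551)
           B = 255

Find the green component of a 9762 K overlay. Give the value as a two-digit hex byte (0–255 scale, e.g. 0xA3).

0xDB

t = 9762/100 = 97.62; the t > 66 branch applies.
G = 288.1·(97.62 − 60)^(-0.07551) = 288.1·37.62^(-0.07551) = 288.1·0.76040 = 219.070.
Rounded: 219; in hex, 0xDB.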